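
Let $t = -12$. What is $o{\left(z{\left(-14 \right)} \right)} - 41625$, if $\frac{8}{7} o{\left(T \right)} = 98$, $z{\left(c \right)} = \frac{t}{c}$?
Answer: $- \frac{166157}{4} \approx -41539.0$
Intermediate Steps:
$z{\left(c \right)} = - \frac{12}{c}$
$o{\left(T \right)} = \frac{343}{4}$ ($o{\left(T \right)} = \frac{7}{8} \cdot 98 = \frac{343}{4}$)
$o{\left(z{\left(-14 \right)} \right)} - 41625 = \frac{343}{4} - 41625 = - \frac{166157}{4}$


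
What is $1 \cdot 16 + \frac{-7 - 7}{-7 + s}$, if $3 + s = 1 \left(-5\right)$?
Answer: $\frac{254}{15} \approx 16.933$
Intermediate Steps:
$s = -8$ ($s = -3 + 1 \left(-5\right) = -3 - 5 = -8$)
$1 \cdot 16 + \frac{-7 - 7}{-7 + s} = 1 \cdot 16 + \frac{-7 - 7}{-7 - 8} = 16 - \frac{14}{-15} = 16 - - \frac{14}{15} = 16 + \frac{14}{15} = \frac{254}{15}$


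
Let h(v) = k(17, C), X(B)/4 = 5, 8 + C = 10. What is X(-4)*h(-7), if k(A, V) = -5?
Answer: -100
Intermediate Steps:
C = 2 (C = -8 + 10 = 2)
X(B) = 20 (X(B) = 4*5 = 20)
h(v) = -5
X(-4)*h(-7) = 20*(-5) = -100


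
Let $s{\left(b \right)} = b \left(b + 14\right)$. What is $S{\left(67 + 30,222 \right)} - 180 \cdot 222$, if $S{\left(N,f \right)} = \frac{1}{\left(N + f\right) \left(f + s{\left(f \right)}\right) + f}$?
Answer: $- \frac{670692156479}{16784088} \approx -39960.0$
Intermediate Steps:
$s{\left(b \right)} = b \left(14 + b\right)$
$S{\left(N,f \right)} = \frac{1}{f + \left(N + f\right) \left(f + f \left(14 + f\right)\right)}$ ($S{\left(N,f \right)} = \frac{1}{\left(N + f\right) \left(f + f \left(14 + f\right)\right) + f} = \frac{1}{f + \left(N + f\right) \left(f + f \left(14 + f\right)\right)}$)
$S{\left(67 + 30,222 \right)} - 180 \cdot 222 = \frac{1}{222 \left(1 + \left(67 + 30\right) + 222 + \left(67 + 30\right) \left(14 + 222\right) + 222 \left(14 + 222\right)\right)} - 180 \cdot 222 = \frac{1}{222 \left(1 + 97 + 222 + 97 \cdot 236 + 222 \cdot 236\right)} - 39960 = \frac{1}{222 \left(1 + 97 + 222 + 22892 + 52392\right)} - 39960 = \frac{1}{222 \cdot 75604} - 39960 = \frac{1}{222} \cdot \frac{1}{75604} - 39960 = \frac{1}{16784088} - 39960 = - \frac{670692156479}{16784088}$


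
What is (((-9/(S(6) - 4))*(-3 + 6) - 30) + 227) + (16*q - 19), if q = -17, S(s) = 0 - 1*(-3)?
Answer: -67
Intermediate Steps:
S(s) = 3 (S(s) = 0 + 3 = 3)
(((-9/(S(6) - 4))*(-3 + 6) - 30) + 227) + (16*q - 19) = (((-9/(3 - 4))*(-3 + 6) - 30) + 227) + (16*(-17) - 19) = ((-9/(-1)*3 - 30) + 227) + (-272 - 19) = ((-9*(-1)*3 - 30) + 227) - 291 = ((9*3 - 30) + 227) - 291 = ((27 - 30) + 227) - 291 = (-3 + 227) - 291 = 224 - 291 = -67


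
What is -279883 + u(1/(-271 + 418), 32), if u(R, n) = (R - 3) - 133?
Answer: -41162792/147 ≈ -2.8002e+5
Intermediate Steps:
u(R, n) = -136 + R (u(R, n) = (-3 + R) - 133 = -136 + R)
-279883 + u(1/(-271 + 418), 32) = -279883 + (-136 + 1/(-271 + 418)) = -279883 + (-136 + 1/147) = -279883 - 19991/147 = -41162792/147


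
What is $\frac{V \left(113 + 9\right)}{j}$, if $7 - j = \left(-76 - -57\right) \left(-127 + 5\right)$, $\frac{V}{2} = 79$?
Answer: $- \frac{19276}{2311} \approx -8.341$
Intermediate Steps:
$V = 158$ ($V = 2 \cdot 79 = 158$)
$j = -2311$ ($j = 7 - \left(-76 - -57\right) \left(-127 + 5\right) = 7 - \left(-76 + 57\right) \left(-122\right) = 7 - \left(-19\right) \left(-122\right) = 7 - 2318 = -2311$)
$\frac{V \left(113 + 9\right)}{j} = \frac{158 \left(113 + 9\right)}{-2311} = 158 \cdot 122 \left(- \frac{1}{2311}\right) = 19276 \left(- \frac{1}{2311}\right) = - \frac{19276}{2311}$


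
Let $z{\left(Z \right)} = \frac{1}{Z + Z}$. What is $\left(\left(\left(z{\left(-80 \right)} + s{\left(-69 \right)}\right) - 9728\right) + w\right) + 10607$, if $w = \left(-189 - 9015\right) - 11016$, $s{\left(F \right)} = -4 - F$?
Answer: $- \frac{3084161}{160} \approx -19276.0$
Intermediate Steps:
$z{\left(Z \right)} = \frac{1}{2 Z}$
$w = -20220$ ($w = -9204 - 11016 = -20220$)
$\left(\left(\left(z{\left(-80 \right)} + s{\left(-69 \right)}\right) - 9728\right) + w\right) + 10607 = \left(\left(\left(\frac{1}{2 \left(-80\right)} - -65\right) - 9728\right) - 20220\right) + 10607 = \left(\left(\left(\frac{1}{2} \left(- \frac{1}{80}\right) + \left(-4 + 69\right)\right) - 9728\right) - 20220\right) + 10607 = \left(\left(\left(- \frac{1}{160} + 65\right) - 9728\right) - 20220\right) + 10607 = \left(\left(\frac{10399}{160} - 9728\right) - 20220\right) + 10607 = \left(- \frac{1546081}{160} - 20220\right) + 10607 = - \frac{4781281}{160} + 10607 = - \frac{3084161}{160}$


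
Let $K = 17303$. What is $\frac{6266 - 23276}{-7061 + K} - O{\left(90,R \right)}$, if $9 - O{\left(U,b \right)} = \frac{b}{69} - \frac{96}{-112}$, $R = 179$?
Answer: $- \frac{1981355}{274827} \approx -7.2095$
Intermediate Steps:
$O{\left(U,b \right)} = \frac{57}{7} - \frac{b}{69}$ ($O{\left(U,b \right)} = 9 - \left(\frac{b}{69} - \frac{96}{-112}\right) = 9 - \left(b \frac{1}{69} - - \frac{6}{7}\right) = 9 - \left(\frac{b}{69} + \frac{6}{7}\right) = 9 - \left(\frac{6}{7} + \frac{b}{69}\right) = \frac{57}{7} - \frac{b}{69}$)
$\frac{6266 - 23276}{-7061 + K} - O{\left(90,R \right)} = \frac{6266 - 23276}{-7061 + 17303} - \left(\frac{57}{7} - \frac{179}{69}\right) = - \frac{17010}{10242} - \left(\frac{57}{7} - \frac{179}{69}\right) = \left(-17010\right) \frac{1}{10242} - \frac{2680}{483} = - \frac{945}{569} - \frac{2680}{483} = - \frac{1981355}{274827}$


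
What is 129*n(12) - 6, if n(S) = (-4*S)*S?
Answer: -74310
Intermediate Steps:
n(S) = -4*S²
129*n(12) - 6 = 129*(-4*12²) - 6 = 129*(-4*144) - 6 = 129*(-576) - 6 = -74304 - 6 = -74310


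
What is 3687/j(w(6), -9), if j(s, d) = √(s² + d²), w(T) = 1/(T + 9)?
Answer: 55305*√18226/18226 ≈ 409.66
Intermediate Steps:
w(T) = 1/(9 + T)
j(s, d) = √(d² + s²)
3687/j(w(6), -9) = 3687/(√((-9)² + (1/(9 + 6))²)) = 3687/(√(81 + (1/15)²)) = 3687/(√(81 + 1/225)) = 3687/(√(18226/225)) = 3687/((√18226/15)) = 3687*(15*√18226/18226) = 55305*√18226/18226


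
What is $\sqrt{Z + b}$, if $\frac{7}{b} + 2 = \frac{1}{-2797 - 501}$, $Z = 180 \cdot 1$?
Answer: $\frac{\sqrt{853486142}}{2199} \approx 13.285$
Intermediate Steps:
$Z = 180$
$b = - \frac{23086}{6597}$ ($b = \frac{7}{-2 + \frac{1}{-2797 - 501}} = \frac{7}{-2 + \frac{1}{-3298}} = \frac{7}{-2 - \frac{1}{3298}} = \frac{7}{- \frac{6597}{3298}} = 7 \left(- \frac{3298}{6597}\right) = - \frac{23086}{6597} \approx -3.4995$)
$\sqrt{Z + b} = \sqrt{180 - \frac{23086}{6597}} = \sqrt{\frac{1164374}{6597}} = \frac{\sqrt{853486142}}{2199}$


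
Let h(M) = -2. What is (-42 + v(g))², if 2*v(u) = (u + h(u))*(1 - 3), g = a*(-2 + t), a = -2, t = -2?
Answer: 2304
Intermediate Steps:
g = 8 (g = -2*(-2 - 2) = -2*(-4) = 8)
v(u) = 2 - u (v(u) = ((u - 2)*(1 - 3))/2 = ((-2 + u)*(-2))/2 = (4 - 2*u)/2 = 2 - u)
(-42 + v(g))² = (-42 + (2 - 1*8))² = (-42 + (2 - 8))² = (-42 - 6)² = (-48)² = 2304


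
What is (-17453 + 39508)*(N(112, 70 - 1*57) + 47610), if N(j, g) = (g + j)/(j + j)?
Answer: 235211392075/224 ≈ 1.0501e+9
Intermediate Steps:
N(j, g) = (g + j)/(2*j) (N(j, g) = (g + j)/((2*j)) = (g + j)*(1/(2*j)) = (g + j)/(2*j))
(-17453 + 39508)*(N(112, 70 - 1*57) + 47610) = (-17453 + 39508)*((½)*((70 - 1*57) + 112)/112 + 47610) = 22055*((½)*(1/112)*((70 - 57) + 112) + 47610) = 22055*((½)*(1/112)*(13 + 112) + 47610) = 22055*((½)*(1/112)*125 + 47610) = 22055*(125/224 + 47610) = 22055*(10664765/224) = 235211392075/224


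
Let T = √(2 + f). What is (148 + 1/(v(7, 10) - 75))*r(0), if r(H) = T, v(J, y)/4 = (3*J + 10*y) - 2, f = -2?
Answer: 0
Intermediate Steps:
v(J, y) = -8 + 12*J + 40*y (v(J, y) = 4*((3*J + 10*y) - 2) = 4*(-2 + 3*J + 10*y) = -8 + 12*J + 40*y)
T = 0 (T = √(2 - 2) = √0 = 0)
r(H) = 0
(148 + 1/(v(7, 10) - 75))*r(0) = (148 + 1/((-8 + 12*7 + 40*10) - 75))*0 = (148 + 1/((-8 + 84 + 400) - 75))*0 = (148 + 1/(476 - 75))*0 = (148 + 1/401)*0 = (59349/401)*0 = 0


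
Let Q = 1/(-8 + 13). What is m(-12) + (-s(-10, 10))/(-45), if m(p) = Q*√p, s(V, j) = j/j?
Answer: 1/45 + 2*I*√3/5 ≈ 0.022222 + 0.69282*I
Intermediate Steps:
s(V, j) = 1
Q = ⅕ (Q = 1/5 = ⅕ ≈ 0.20000)
m(p) = √p/5
m(-12) + (-s(-10, 10))/(-45) = √(-12)/5 + (-1*1)/(-45) = (2*I*√3)/5 - 1/45*(-1) = 2*I*√3/5 + 1/45 = 1/45 + 2*I*√3/5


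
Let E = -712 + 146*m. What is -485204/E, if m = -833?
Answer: 242602/61165 ≈ 3.9664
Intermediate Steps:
E = -122330 (E = -712 + 146*(-833) = -712 - 121618 = -122330)
-485204/E = -485204/(-122330) = -485204*(-1/122330) = 242602/61165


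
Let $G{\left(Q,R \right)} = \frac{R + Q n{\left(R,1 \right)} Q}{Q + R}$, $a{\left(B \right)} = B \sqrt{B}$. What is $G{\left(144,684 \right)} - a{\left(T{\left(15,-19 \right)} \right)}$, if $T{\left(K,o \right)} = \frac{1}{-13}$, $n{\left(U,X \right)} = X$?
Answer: $\frac{595}{23} + \frac{i \sqrt{13}}{169} \approx 25.87 + 0.021335 i$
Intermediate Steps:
$T{\left(K,o \right)} = - \frac{1}{13}$
$a{\left(B \right)} = B^{\frac{3}{2}}$
$G{\left(Q,R \right)} = \frac{R + Q^{2}}{Q + R}$ ($G{\left(Q,R \right)} = \frac{R + Q 1 Q}{Q + R} = \frac{R + Q Q}{Q + R} = \frac{R + Q^{2}}{Q + R}$)
$G{\left(144,684 \right)} - a{\left(T{\left(15,-19 \right)} \right)} = \frac{684 + 144^{2}}{144 + 684} - \left(- \frac{1}{13}\right)^{\frac{3}{2}} = \frac{684 + 20736}{828} - - \frac{i \sqrt{13}}{169} = \frac{1}{828} \cdot 21420 + \frac{i \sqrt{13}}{169} = \frac{595}{23} + \frac{i \sqrt{13}}{169}$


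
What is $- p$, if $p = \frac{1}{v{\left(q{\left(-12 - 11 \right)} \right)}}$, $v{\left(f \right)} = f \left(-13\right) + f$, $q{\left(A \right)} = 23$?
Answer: $\frac{1}{276} \approx 0.0036232$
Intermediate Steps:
$v{\left(f \right)} = - 12 f$ ($v{\left(f \right)} = - 13 f + f = - 12 f$)
$p = - \frac{1}{276}$ ($p = \frac{1}{\left(-12\right) 23} = \frac{1}{-276} = - \frac{1}{276} \approx -0.0036232$)
$- p = \left(-1\right) \left(- \frac{1}{276}\right) = \frac{1}{276}$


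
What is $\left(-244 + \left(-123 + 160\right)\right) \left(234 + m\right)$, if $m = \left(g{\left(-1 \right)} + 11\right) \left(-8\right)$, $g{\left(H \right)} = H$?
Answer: $-31878$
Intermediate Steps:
$m = -80$ ($m = \left(-1 + 11\right) \left(-8\right) = 10 \left(-8\right) = -80$)
$\left(-244 + \left(-123 + 160\right)\right) \left(234 + m\right) = \left(-244 + \left(-123 + 160\right)\right) \left(234 - 80\right) = \left(-244 + 37\right) 154 = \left(-207\right) 154 = -31878$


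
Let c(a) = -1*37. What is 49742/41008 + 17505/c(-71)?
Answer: -32545663/68968 ≈ -471.90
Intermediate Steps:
c(a) = -37
49742/41008 + 17505/c(-71) = 49742/41008 + 17505/(-37) = 49742*(1/41008) + 17505*(-1/37) = 2261/1864 - 17505/37 = -32545663/68968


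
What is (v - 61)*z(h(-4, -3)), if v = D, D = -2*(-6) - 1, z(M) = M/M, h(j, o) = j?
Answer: -50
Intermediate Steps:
z(M) = 1
D = 11 (D = 12 - 1 = 11)
v = 11
(v - 61)*z(h(-4, -3)) = (11 - 61)*1 = -50*1 = -50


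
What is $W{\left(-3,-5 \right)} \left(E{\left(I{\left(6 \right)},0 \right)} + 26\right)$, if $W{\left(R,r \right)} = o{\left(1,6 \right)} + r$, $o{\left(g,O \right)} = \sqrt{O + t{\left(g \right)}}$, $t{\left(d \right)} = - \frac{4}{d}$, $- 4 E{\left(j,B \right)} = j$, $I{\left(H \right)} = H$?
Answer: $- \frac{245}{2} + \frac{49 \sqrt{2}}{2} \approx -87.852$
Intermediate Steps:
$E{\left(j,B \right)} = - \frac{j}{4}$
$o{\left(g,O \right)} = \sqrt{O - \frac{4}{g}}$
$W{\left(R,r \right)} = r + \sqrt{2}$ ($W{\left(R,r \right)} = \sqrt{6 - \frac{4}{1}} + r = \sqrt{6 - 4} + r = \sqrt{2} + r = r + \sqrt{2}$)
$W{\left(-3,-5 \right)} \left(E{\left(I{\left(6 \right)},0 \right)} + 26\right) = \left(-5 + \sqrt{2}\right) \left(\left(- \frac{1}{4}\right) 6 + 26\right) = \left(-5 + \sqrt{2}\right) \left(- \frac{3}{2} + 26\right) = \left(-5 + \sqrt{2}\right) \frac{49}{2} = - \frac{245}{2} + \frac{49 \sqrt{2}}{2}$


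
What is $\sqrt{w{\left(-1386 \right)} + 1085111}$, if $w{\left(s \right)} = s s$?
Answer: $\sqrt{3006107} \approx 1733.8$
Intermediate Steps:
$w{\left(s \right)} = s^{2}$
$\sqrt{w{\left(-1386 \right)} + 1085111} = \sqrt{\left(-1386\right)^{2} + 1085111} = \sqrt{1920996 + 1085111} = \sqrt{3006107}$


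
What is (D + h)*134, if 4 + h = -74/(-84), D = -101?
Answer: -292991/21 ≈ -13952.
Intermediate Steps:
h = -131/42 (h = -4 - 74/(-84) = -4 - 74*(-1/84) = -4 + 37/42 = -131/42 ≈ -3.1190)
(D + h)*134 = (-101 - 131/42)*134 = -4373/42*134 = -292991/21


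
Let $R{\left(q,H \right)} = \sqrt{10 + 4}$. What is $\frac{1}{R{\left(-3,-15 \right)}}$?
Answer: $\frac{\sqrt{14}}{14} \approx 0.26726$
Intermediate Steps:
$R{\left(q,H \right)} = \sqrt{14}$
$\frac{1}{R{\left(-3,-15 \right)}} = \frac{1}{\sqrt{14}} = \frac{\sqrt{14}}{14}$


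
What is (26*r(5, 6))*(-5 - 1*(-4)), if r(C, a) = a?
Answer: -156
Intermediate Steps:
(26*r(5, 6))*(-5 - 1*(-4)) = (26*6)*(-5 - 1*(-4)) = 156*(-5 + 4) = 156*(-1) = -156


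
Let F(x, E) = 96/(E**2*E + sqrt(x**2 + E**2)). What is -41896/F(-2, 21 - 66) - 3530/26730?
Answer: 425204466463/10692 - 5237*sqrt(2029)/12 ≈ 3.9749e+7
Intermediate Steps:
F(x, E) = 96/(E**3 + sqrt(E**2 + x**2))
-41896/F(-2, 21 - 66) - 3530/26730 = -(5237*(21 - 66)**3/12 + 5237*sqrt((21 - 66)**2 + (-2)**2)/12) - 3530/26730 = -(-159073875/4 + 5237*sqrt((-45)**2 + 4)/12) - 3530*1/26730 = -(-159073875/4 + 5237*sqrt(2025 + 4)/12) - 353/2673 = -(-159073875/4 + 5237*sqrt(2029)/12) - 353/2673 = -41896*(-30375/32 + sqrt(2029)/96) - 353/2673 = (159073875/4 - 5237*sqrt(2029)/12) - 353/2673 = 425204466463/10692 - 5237*sqrt(2029)/12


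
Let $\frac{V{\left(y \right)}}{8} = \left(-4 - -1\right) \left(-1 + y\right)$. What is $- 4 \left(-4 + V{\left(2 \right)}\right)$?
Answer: $112$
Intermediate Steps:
$V{\left(y \right)} = 24 - 24 y$ ($V{\left(y \right)} = 8 \left(-4 - -1\right) \left(-1 + y\right) = 8 \left(-4 + 1\right) \left(-1 + y\right) = 8 \left(- 3 \left(-1 + y\right)\right) = 8 \left(3 - 3 y\right) = 24 - 24 y$)
$- 4 \left(-4 + V{\left(2 \right)}\right) = - 4 \left(-4 + \left(24 - 48\right)\right) = - 4 \left(-4 - 24\right) = \left(-4\right) \left(-28\right) = 112$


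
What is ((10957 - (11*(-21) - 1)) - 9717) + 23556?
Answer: 25028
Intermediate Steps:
((10957 - (11*(-21) - 1)) - 9717) + 23556 = ((10957 - (-231 - 1)) - 9717) + 23556 = ((10957 - 1*(-232)) - 9717) + 23556 = ((10957 + 232) - 9717) + 23556 = (11189 - 9717) + 23556 = 1472 + 23556 = 25028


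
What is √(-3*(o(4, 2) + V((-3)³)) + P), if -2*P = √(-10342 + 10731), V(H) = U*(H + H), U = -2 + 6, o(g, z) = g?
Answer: √(2544 - 2*√389)/2 ≈ 25.023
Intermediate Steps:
U = 4
V(H) = 8*H (V(H) = 4*(H + H) = 4*(2*H) = 8*H)
P = -√389/2 (P = -√(-10342 + 10731)/2 = -√389/2 ≈ -9.8615)
√(-3*(o(4, 2) + V((-3)³)) + P) = √(-3*(4 + 8*(-3)³) - √389/2) = √(-3*(4 + 8*(-27)) - √389/2) = √(-3*(4 - 216) - √389/2) = √(-3*(-212) - √389/2) = √(636 - √389/2)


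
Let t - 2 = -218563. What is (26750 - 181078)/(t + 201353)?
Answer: 19291/2151 ≈ 8.9684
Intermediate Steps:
t = -218561 (t = 2 - 218563 = -218561)
(26750 - 181078)/(t + 201353) = (26750 - 181078)/(-218561 + 201353) = -154328/(-17208) = -154328*(-1/17208) = 19291/2151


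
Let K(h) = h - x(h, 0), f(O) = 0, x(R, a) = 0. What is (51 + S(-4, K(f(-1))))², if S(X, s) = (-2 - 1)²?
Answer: 3600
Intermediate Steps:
K(h) = h (K(h) = h - 1*0 = h + 0 = h)
S(X, s) = 9 (S(X, s) = (-3)² = 9)
(51 + S(-4, K(f(-1))))² = (51 + 9)² = 60² = 3600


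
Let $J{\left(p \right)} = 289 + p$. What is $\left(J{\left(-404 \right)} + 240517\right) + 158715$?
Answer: $399117$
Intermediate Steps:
$\left(J{\left(-404 \right)} + 240517\right) + 158715 = \left(\left(289 - 404\right) + 240517\right) + 158715 = \left(-115 + 240517\right) + 158715 = 240402 + 158715 = 399117$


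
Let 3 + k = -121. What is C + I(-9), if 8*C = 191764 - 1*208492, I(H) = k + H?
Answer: -2224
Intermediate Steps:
k = -124 (k = -3 - 121 = -124)
I(H) = -124 + H
C = -2091 (C = (191764 - 1*208492)/8 = (191764 - 208492)/8 = (1/8)*(-16728) = -2091)
C + I(-9) = -2091 + (-124 - 9) = -2091 - 133 = -2224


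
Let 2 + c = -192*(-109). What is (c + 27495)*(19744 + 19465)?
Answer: 1898538989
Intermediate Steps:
c = 20926 (c = -2 - 192*(-109) = -2 + 20928 = 20926)
(c + 27495)*(19744 + 19465) = (20926 + 27495)*(19744 + 19465) = 48421*39209 = 1898538989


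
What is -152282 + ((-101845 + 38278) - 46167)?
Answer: -262016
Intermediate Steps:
-152282 + ((-101845 + 38278) - 46167) = -152282 + (-63567 - 46167) = -152282 - 109734 = -262016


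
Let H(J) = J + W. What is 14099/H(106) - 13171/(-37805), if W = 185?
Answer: 536845456/11001255 ≈ 48.799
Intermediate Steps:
H(J) = 185 + J (H(J) = J + 185 = 185 + J)
14099/H(106) - 13171/(-37805) = 14099/(185 + 106) - 13171/(-37805) = 14099/291 - 13171*(-1/37805) = 14099*(1/291) + 13171/37805 = 14099/291 + 13171/37805 = 536845456/11001255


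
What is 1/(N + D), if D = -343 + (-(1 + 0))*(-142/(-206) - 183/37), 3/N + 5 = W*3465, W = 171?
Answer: -2258055610/764901365577 ≈ -0.0029521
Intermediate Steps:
N = 3/592510 (N = 3/(-5 + 171*3465) = 3/(-5 + 592515) = 3/592510 ≈ 5.0632e-6)
D = -1290951/3811 (D = -343 + (-1*1)*(-142*(-1/206) - 183*1/37) = -343 - (71/103 - 183/37) = -343 - 1*(-16222/3811) = -343 + 16222/3811 = -1290951/3811 ≈ -338.74)
1/(N + D) = 1/(3/592510 - 1290951/3811) = 1/(-764901365577/2258055610) = -2258055610/764901365577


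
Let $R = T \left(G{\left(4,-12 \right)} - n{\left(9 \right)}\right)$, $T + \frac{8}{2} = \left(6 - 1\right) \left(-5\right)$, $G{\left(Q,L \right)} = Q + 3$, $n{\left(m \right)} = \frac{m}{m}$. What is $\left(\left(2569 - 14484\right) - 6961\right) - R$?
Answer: $-18702$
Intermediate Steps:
$n{\left(m \right)} = 1$
$G{\left(Q,L \right)} = 3 + Q$
$T = -29$ ($T = -4 + \left(6 - 1\right) \left(-5\right) = -4 + 5 \left(-5\right) = -4 - 25 = -29$)
$R = -174$ ($R = - 29 \left(\left(3 + 4\right) - 1\right) = - 29 \left(7 - 1\right) = \left(-29\right) 6 = -174$)
$\left(\left(2569 - 14484\right) - 6961\right) - R = \left(\left(2569 - 14484\right) - 6961\right) - -174 = \left(-11915 - 6961\right) + 174 = -18876 + 174 = -18702$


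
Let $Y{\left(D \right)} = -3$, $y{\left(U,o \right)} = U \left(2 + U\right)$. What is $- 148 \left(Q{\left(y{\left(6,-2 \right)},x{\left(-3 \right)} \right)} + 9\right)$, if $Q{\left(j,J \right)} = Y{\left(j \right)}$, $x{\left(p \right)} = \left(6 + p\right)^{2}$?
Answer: $-888$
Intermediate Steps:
$Q{\left(j,J \right)} = -3$
$- 148 \left(Q{\left(y{\left(6,-2 \right)},x{\left(-3 \right)} \right)} + 9\right) = - 148 \left(-3 + 9\right) = \left(-148\right) 6 = -888$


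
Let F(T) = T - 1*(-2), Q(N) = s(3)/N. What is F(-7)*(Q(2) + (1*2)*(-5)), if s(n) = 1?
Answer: 95/2 ≈ 47.500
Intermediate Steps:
Q(N) = 1/N
F(T) = 2 + T (F(T) = T + 2 = 2 + T)
F(-7)*(Q(2) + (1*2)*(-5)) = (2 - 7)*(1/2 + (1*2)*(-5)) = -5*(1/2 + 2*(-5)) = -5*(1/2 - 10) = -5*(-19/2) = 95/2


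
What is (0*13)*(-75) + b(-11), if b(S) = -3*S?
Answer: 33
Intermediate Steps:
(0*13)*(-75) + b(-11) = (0*13)*(-75) - 3*(-11) = 0*(-75) + 33 = 0 + 33 = 33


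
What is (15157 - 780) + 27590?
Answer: 41967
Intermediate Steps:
(15157 - 780) + 27590 = 14377 + 27590 = 41967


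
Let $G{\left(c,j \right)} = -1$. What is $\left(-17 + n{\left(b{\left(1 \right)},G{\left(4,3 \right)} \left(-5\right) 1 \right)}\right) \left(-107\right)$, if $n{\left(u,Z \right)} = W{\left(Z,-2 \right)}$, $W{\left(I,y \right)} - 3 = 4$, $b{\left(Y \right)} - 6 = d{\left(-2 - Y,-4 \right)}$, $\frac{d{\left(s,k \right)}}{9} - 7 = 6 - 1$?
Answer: $1070$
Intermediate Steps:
$d{\left(s,k \right)} = 108$ ($d{\left(s,k \right)} = 63 + 9 \left(6 - 1\right) = 63 + 9 \cdot 5 = 63 + 45 = 108$)
$b{\left(Y \right)} = 114$ ($b{\left(Y \right)} = 6 + 108 = 114$)
$W{\left(I,y \right)} = 7$ ($W{\left(I,y \right)} = 3 + 4 = 7$)
$n{\left(u,Z \right)} = 7$
$\left(-17 + n{\left(b{\left(1 \right)},G{\left(4,3 \right)} \left(-5\right) 1 \right)}\right) \left(-107\right) = \left(-17 + 7\right) \left(-107\right) = \left(-10\right) \left(-107\right) = 1070$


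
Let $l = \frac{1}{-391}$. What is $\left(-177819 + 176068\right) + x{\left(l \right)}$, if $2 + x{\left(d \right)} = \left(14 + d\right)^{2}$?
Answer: $- \frac{238046664}{152881} \approx -1557.1$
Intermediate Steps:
$l = - \frac{1}{391} \approx -0.0025575$
$x{\left(d \right)} = -2 + \left(14 + d\right)^{2}$
$\left(-177819 + 176068\right) + x{\left(l \right)} = \left(-177819 + 176068\right) - \left(2 - \left(14 - \frac{1}{391}\right)^{2}\right) = -1751 - \left(2 - \left(\frac{5473}{391}\right)^{2}\right) = -1751 + \left(-2 + \frac{29953729}{152881}\right) = -1751 + \frac{29647967}{152881} = - \frac{238046664}{152881}$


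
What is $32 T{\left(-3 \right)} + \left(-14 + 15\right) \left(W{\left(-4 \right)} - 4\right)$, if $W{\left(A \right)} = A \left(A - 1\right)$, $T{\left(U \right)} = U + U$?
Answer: $-176$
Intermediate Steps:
$T{\left(U \right)} = 2 U$
$W{\left(A \right)} = A \left(-1 + A\right)$
$32 T{\left(-3 \right)} + \left(-14 + 15\right) \left(W{\left(-4 \right)} - 4\right) = 32 \cdot 2 \left(-3\right) + \left(-14 + 15\right) \left(- 4 \left(-1 - 4\right) - 4\right) = 32 \left(-6\right) + 1 \left(\left(-4\right) \left(-5\right) - 4\right) = -192 + 1 \left(20 - 4\right) = -192 + 1 \cdot 16 = -192 + 16 = -176$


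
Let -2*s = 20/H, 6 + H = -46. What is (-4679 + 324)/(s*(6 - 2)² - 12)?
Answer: 56615/116 ≈ 488.06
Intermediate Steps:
H = -52 (H = -6 - 46 = -52)
s = 5/26 (s = -10/(-52) = -10*(-1)/52 = -½*(-5/13) = 5/26 ≈ 0.19231)
(-4679 + 324)/(s*(6 - 2)² - 12) = (-4679 + 324)/(5*(6 - 2)²/26 - 12) = -4355/((5/26)*4² - 12) = -4355/((5/26)*16 - 12) = -4355/(40/13 - 12) = -4355/(-116/13) = -4355*(-13/116) = 56615/116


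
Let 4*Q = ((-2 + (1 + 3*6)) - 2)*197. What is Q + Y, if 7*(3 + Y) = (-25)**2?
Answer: 23101/28 ≈ 825.04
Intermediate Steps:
Q = 2955/4 (Q = (((-2 + (1 + 3*6)) - 2)*197)/4 = (((-2 + (1 + 18)) - 2)*197)/4 = (((-2 + 19) - 2)*197)/4 = ((17 - 2)*197)/4 = (15*197)/4 = (1/4)*2955 = 2955/4 ≈ 738.75)
Y = 604/7 (Y = -3 + (1/7)*(-25)**2 = -3 + (1/7)*625 = -3 + 625/7 = 604/7 ≈ 86.286)
Q + Y = 2955/4 + 604/7 = 23101/28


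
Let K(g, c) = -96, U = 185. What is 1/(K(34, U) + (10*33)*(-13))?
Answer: -1/4386 ≈ -0.00022800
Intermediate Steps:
1/(K(34, U) + (10*33)*(-13)) = 1/(-96 + (10*33)*(-13)) = 1/(-96 + 330*(-13)) = 1/(-96 - 4290) = 1/(-4386) = -1/4386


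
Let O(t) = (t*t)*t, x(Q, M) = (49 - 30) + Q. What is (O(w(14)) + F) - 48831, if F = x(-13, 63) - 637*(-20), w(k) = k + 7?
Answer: -26824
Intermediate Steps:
x(Q, M) = 19 + Q
w(k) = 7 + k
F = 12746 (F = (19 - 13) - 637*(-20) = 6 + 12740 = 12746)
O(t) = t³ (O(t) = t²*t = t³)
(O(w(14)) + F) - 48831 = ((7 + 14)³ + 12746) - 48831 = (21³ + 12746) - 48831 = (9261 + 12746) - 48831 = 22007 - 48831 = -26824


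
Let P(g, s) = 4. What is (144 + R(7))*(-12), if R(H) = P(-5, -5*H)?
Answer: -1776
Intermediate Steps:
R(H) = 4
(144 + R(7))*(-12) = (144 + 4)*(-12) = 148*(-12) = -1776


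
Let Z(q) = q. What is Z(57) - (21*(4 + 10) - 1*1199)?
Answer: 962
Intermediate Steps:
Z(57) - (21*(4 + 10) - 1*1199) = 57 - (21*(4 + 10) - 1*1199) = 57 - (21*14 - 1199) = 57 - (294 - 1199) = 57 - 1*(-905) = 57 + 905 = 962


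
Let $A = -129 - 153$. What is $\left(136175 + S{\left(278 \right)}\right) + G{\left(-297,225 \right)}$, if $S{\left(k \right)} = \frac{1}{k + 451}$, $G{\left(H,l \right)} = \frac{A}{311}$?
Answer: $\frac{30873254558}{226719} \approx 1.3617 \cdot 10^{5}$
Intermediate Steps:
$A = -282$
$G{\left(H,l \right)} = - \frac{282}{311}$
$S{\left(k \right)} = \frac{1}{451 + k}$
$\left(136175 + S{\left(278 \right)}\right) + G{\left(-297,225 \right)} = \left(136175 + \frac{1}{451 + 278}\right) - \frac{282}{311} = \left(136175 + \frac{1}{729}\right) - \frac{282}{311} = \frac{99271576}{729} - \frac{282}{311} = \frac{30873254558}{226719}$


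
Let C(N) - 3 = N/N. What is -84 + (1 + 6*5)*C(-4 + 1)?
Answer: 40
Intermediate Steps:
C(N) = 4 (C(N) = 3 + N/N = 3 + 1 = 4)
-84 + (1 + 6*5)*C(-4 + 1) = -84 + (1 + 6*5)*4 = -84 + (1 + 30)*4 = -84 + 31*4 = -84 + 124 = 40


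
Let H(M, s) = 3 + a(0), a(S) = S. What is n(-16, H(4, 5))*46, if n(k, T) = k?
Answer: -736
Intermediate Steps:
H(M, s) = 3 (H(M, s) = 3 + 0 = 3)
n(-16, H(4, 5))*46 = -16*46 = -736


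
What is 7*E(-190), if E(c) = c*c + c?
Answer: 251370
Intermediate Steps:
E(c) = c + c² (E(c) = c² + c = c + c²)
7*E(-190) = 7*(-190*(1 - 190)) = 7*(-190*(-189)) = 7*35910 = 251370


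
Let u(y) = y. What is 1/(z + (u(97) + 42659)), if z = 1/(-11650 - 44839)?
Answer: 56489/2415243683 ≈ 2.3389e-5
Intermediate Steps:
z = -1/56489 (z = 1/(-56489) = -1/56489 ≈ -1.7703e-5)
1/(z + (u(97) + 42659)) = 1/(-1/56489 + (97 + 42659)) = 1/(-1/56489 + 42756) = 1/(2415243683/56489) = 56489/2415243683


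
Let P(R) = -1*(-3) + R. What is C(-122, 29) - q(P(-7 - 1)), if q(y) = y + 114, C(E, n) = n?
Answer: -80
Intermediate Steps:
P(R) = 3 + R
q(y) = 114 + y
C(-122, 29) - q(P(-7 - 1)) = 29 - (114 + (3 + (-7 - 1))) = 29 - (114 + (3 - 8)) = 29 - (114 - 5) = 29 - 1*109 = 29 - 109 = -80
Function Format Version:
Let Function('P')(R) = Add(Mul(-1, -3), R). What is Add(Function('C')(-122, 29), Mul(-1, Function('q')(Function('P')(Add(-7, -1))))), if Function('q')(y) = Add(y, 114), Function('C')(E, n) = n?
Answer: -80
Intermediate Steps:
Function('P')(R) = Add(3, R)
Function('q')(y) = Add(114, y)
Add(Function('C')(-122, 29), Mul(-1, Function('q')(Function('P')(Add(-7, -1))))) = Add(29, Mul(-1, Add(114, Add(3, Add(-7, -1))))) = Add(29, Mul(-1, Add(114, Add(3, -8)))) = Add(29, Mul(-1, Add(114, -5))) = Add(29, Mul(-1, 109)) = Add(29, -109) = -80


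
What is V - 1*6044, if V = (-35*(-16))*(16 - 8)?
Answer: -1564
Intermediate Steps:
V = 4480 (V = 560*8 = 4480)
V - 1*6044 = 4480 - 1*6044 = 4480 - 6044 = -1564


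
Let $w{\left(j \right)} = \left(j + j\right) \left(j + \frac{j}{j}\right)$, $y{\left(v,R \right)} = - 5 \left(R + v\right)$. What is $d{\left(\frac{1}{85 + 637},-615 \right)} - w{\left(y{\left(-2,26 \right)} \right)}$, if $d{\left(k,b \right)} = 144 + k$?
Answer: $- \frac{20516351}{722} \approx -28416.0$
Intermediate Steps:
$y{\left(v,R \right)} = - 5 R - 5 v$
$w{\left(j \right)} = 2 j \left(1 + j\right)$ ($w{\left(j \right)} = 2 j \left(j + 1\right) = 2 j \left(1 + j\right)$)
$d{\left(\frac{1}{85 + 637},-615 \right)} - w{\left(y{\left(-2,26 \right)} \right)} = \left(144 + \frac{1}{85 + 637}\right) - 2 \left(\left(-5\right) 26 - -10\right) \left(1 - 120\right) = \left(144 + \frac{1}{722}\right) - 2 \left(-130 + 10\right) \left(1 + \left(-130 + 10\right)\right) = \left(144 + \frac{1}{722}\right) - 2 \left(-120\right) \left(1 - 120\right) = \frac{103969}{722} - 2 \left(-120\right) \left(-119\right) = \frac{103969}{722} - 28560 = - \frac{20516351}{722}$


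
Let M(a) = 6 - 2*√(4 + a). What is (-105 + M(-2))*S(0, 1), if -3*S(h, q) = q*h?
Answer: 0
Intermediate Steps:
S(h, q) = -h*q/3 (S(h, q) = -q*h/3 = -h*q/3)
(-105 + M(-2))*S(0, 1) = (-105 + (6 - 2*√(4 - 2)))*(-⅓*0*1) = (-105 + (6 - 2*√2))*0 = (-99 - 2*√2)*0 = 0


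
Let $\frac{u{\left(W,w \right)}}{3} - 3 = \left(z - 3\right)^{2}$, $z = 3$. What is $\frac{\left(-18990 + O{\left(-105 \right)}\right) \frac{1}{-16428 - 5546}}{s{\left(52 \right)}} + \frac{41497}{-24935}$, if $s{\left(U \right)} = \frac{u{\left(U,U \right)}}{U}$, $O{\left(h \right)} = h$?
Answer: $\frac{2758710533}{821882535} \approx 3.3566$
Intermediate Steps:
$u{\left(W,w \right)} = 9$ ($u{\left(W,w \right)} = 9 + 3 \left(3 - 3\right)^{2} = 9 + 3 \cdot 0^{2} = 9 + 3 \cdot 0 = 9 + 0 = 9$)
$s{\left(U \right)} = \frac{9}{U}$
$\frac{\left(-18990 + O{\left(-105 \right)}\right) \frac{1}{-16428 - 5546}}{s{\left(52 \right)}} + \frac{41497}{-24935} = \frac{\left(-18990 - 105\right) \frac{1}{-16428 - 5546}}{9 \cdot \frac{1}{52}} + \frac{41497}{-24935} = \frac{\left(-19095\right) \frac{1}{-21974}}{9 \cdot \frac{1}{52}} + 41497 \left(- \frac{1}{24935}\right) = \frac{\left(-19095\right) \left(- \frac{1}{21974}\right)}{\frac{9}{52}} - \frac{41497}{24935} = \frac{19095}{21974} \cdot \frac{52}{9} - \frac{41497}{24935} = \frac{165490}{32961} - \frac{41497}{24935} = \frac{2758710533}{821882535}$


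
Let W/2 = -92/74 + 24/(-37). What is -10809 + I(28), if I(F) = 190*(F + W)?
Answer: -229693/37 ≈ -6207.9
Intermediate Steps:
W = -140/37 (W = 2*(-92/74 + 24/(-37)) = 2*(-92*1/74 + 24*(-1/37)) = 2*(-46/37 - 24/37) = 2*(-70/37) = -140/37 ≈ -3.7838)
I(F) = -26600/37 + 190*F (I(F) = 190*(F - 140/37) = 190*(-140/37 + F) = -26600/37 + 190*F)
-10809 + I(28) = -10809 + (-26600/37 + 190*28) = -10809 + (-26600/37 + 5320) = -10809 + 170240/37 = -229693/37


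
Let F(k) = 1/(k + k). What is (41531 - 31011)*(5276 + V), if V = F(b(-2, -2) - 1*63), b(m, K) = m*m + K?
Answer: 3385709460/61 ≈ 5.5503e+7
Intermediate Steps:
b(m, K) = K + m**2 (b(m, K) = m**2 + K = K + m**2)
F(k) = 1/(2*k)
V = -1/122 (V = 1/(2*((-2 + (-2)**2) - 1*63)) = 1/(2*((-2 + 4) - 63)) = 1/(2*(2 - 63)) = (1/2)/(-61) = (1/2)*(-1/61) = -1/122 ≈ -0.0081967)
(41531 - 31011)*(5276 + V) = (41531 - 31011)*(5276 - 1/122) = 10520*(643671/122) = 3385709460/61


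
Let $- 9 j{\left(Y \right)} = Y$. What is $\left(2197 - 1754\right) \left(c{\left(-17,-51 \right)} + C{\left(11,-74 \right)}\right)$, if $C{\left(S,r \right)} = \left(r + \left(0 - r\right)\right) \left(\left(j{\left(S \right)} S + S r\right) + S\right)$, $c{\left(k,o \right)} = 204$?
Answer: $90372$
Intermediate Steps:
$j{\left(Y \right)} = - \frac{Y}{9}$
$C{\left(S,r \right)} = 0$ ($C{\left(S,r \right)} = \left(r + \left(0 - r\right)\right) \left(\left(- \frac{S}{9} S + S r\right) + S\right) = \left(r - r\right) \left(\left(- \frac{S^{2}}{9} + S r\right) + S\right) = 0 \left(S - \frac{S^{2}}{9} + S r\right) = 0$)
$\left(2197 - 1754\right) \left(c{\left(-17,-51 \right)} + C{\left(11,-74 \right)}\right) = \left(2197 - 1754\right) \left(204 + 0\right) = 443 \cdot 204 = 90372$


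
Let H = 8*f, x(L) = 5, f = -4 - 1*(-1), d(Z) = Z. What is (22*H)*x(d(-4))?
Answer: -2640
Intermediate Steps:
f = -3 (f = -4 + 1 = -3)
H = -24 (H = 8*(-3) = -24)
(22*H)*x(d(-4)) = (22*(-24))*5 = -528*5 = -2640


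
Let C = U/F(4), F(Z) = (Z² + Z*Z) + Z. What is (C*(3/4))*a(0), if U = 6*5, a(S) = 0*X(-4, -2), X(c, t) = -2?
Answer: 0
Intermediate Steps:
F(Z) = Z + 2*Z² (F(Z) = (Z² + Z²) + Z = 2*Z² + Z = Z + 2*Z²)
a(S) = 0 (a(S) = 0*(-2) = 0)
U = 30
C = ⅚ (C = 30/((4*(1 + 2*4))) = 30/((4*(1 + 8))) = 30/((4*9)) = 30/36 = 30*(1/36) = ⅚ ≈ 0.83333)
(C*(3/4))*a(0) = (5*(3/4)/6)*0 = (5*(3*(¼))/6)*0 = ((⅚)*(¾))*0 = (5/8)*0 = 0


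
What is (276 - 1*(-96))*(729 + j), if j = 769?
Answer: 557256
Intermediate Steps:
(276 - 1*(-96))*(729 + j) = (276 - 1*(-96))*(729 + 769) = (276 + 96)*1498 = 372*1498 = 557256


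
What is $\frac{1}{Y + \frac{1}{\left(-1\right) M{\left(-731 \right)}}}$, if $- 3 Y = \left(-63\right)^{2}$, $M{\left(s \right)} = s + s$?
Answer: $- \frac{1462}{1934225} \approx -0.00075586$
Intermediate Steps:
$M{\left(s \right)} = 2 s$
$Y = -1323$ ($Y = - \frac{\left(-63\right)^{2}}{3} = \left(- \frac{1}{3}\right) 3969 = -1323$)
$\frac{1}{Y + \frac{1}{\left(-1\right) M{\left(-731 \right)}}} = \frac{1}{-1323 + \frac{1}{\left(-1\right) 2 \left(-731\right)}} = \frac{1}{-1323 + \frac{1}{\left(-1\right) \left(-1462\right)}} = \frac{1}{-1323 + \frac{1}{1462}} = \frac{1}{- \frac{1934225}{1462}} = - \frac{1462}{1934225}$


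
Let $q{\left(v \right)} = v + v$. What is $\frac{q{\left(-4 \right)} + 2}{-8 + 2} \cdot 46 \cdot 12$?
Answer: $552$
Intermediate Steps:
$q{\left(v \right)} = 2 v$
$\frac{q{\left(-4 \right)} + 2}{-8 + 2} \cdot 46 \cdot 12 = \frac{2 \left(-4\right) + 2}{-8 + 2} \cdot 46 \cdot 12 = \frac{-8 + 2}{-6} \cdot 46 \cdot 12 = \left(-6\right) \left(- \frac{1}{6}\right) 46 \cdot 12 = 1 \cdot 46 \cdot 12 = 46 \cdot 12 = 552$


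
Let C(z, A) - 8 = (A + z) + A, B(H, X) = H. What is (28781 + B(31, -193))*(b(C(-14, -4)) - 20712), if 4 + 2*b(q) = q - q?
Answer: -596811768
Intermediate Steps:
C(z, A) = 8 + z + 2*A (C(z, A) = 8 + ((A + z) + A) = 8 + (z + 2*A) = 8 + z + 2*A)
b(q) = -2 (b(q) = -2 + (q - q)/2 = -2 + (½)*0 = -2 + 0 = -2)
(28781 + B(31, -193))*(b(C(-14, -4)) - 20712) = (28781 + 31)*(-2 - 20712) = 28812*(-20714) = -596811768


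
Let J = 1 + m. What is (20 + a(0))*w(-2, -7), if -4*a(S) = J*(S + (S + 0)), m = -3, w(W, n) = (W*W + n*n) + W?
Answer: 1020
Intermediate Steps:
w(W, n) = W + W² + n² (w(W, n) = (W² + n²) + W = W + W² + n²)
J = -2 (J = 1 - 3 = -2)
a(S) = S (a(S) = -(-1)*(S + (S + 0))/2 = -(-1)*(S + S)/2 = -(-1)*2*S/2 = -(-1)*S = S)
(20 + a(0))*w(-2, -7) = (20 + 0)*(-2 + (-2)² + (-7)²) = 20*(-2 + 4 + 49) = 20*51 = 1020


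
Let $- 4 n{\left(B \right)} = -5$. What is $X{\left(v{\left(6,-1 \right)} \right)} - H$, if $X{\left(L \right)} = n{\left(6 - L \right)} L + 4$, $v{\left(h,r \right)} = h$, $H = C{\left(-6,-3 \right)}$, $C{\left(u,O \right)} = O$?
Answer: $\frac{29}{2} \approx 14.5$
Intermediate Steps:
$H = -3$
$n{\left(B \right)} = \frac{5}{4}$ ($n{\left(B \right)} = \left(- \frac{1}{4}\right) \left(-5\right) = \frac{5}{4}$)
$X{\left(L \right)} = 4 + \frac{5 L}{4}$ ($X{\left(L \right)} = \frac{5 L}{4} + 4 = 4 + \frac{5 L}{4}$)
$X{\left(v{\left(6,-1 \right)} \right)} - H = \left(4 + \frac{5}{4} \cdot 6\right) - -3 = \left(4 + \frac{15}{2}\right) + 3 = \frac{23}{2} + 3 = \frac{29}{2}$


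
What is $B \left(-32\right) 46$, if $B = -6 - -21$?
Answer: $-22080$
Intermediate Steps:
$B = 15$ ($B = -6 + 21 = 15$)
$B \left(-32\right) 46 = 15 \left(-32\right) 46 = \left(-480\right) 46 = -22080$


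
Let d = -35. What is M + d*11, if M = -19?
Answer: -404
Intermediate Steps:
M + d*11 = -19 - 35*11 = -19 - 385 = -404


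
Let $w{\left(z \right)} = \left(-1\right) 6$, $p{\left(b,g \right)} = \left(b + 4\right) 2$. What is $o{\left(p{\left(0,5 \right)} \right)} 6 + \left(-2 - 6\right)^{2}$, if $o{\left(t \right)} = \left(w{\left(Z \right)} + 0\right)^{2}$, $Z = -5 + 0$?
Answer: $280$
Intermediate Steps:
$p{\left(b,g \right)} = 8 + 2 b$ ($p{\left(b,g \right)} = \left(4 + b\right) 2 = 8 + 2 b$)
$Z = -5$
$w{\left(z \right)} = -6$
$o{\left(t \right)} = 36$ ($o{\left(t \right)} = \left(-6 + 0\right)^{2} = \left(-6\right)^{2} = 36$)
$o{\left(p{\left(0,5 \right)} \right)} 6 + \left(-2 - 6\right)^{2} = 36 \cdot 6 + \left(-2 - 6\right)^{2} = 216 + \left(-8\right)^{2} = 216 + 64 = 280$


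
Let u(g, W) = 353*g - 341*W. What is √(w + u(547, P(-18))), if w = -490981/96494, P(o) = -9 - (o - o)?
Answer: √1826416437061146/96494 ≈ 442.89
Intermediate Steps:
P(o) = -9 (P(o) = -9 - 1*0 = -9 + 0 = -9)
u(g, W) = -341*W + 353*g
w = -490981/96494 (w = -490981*1/96494 = -490981/96494 ≈ -5.0882)
√(w + u(547, P(-18))) = √(-490981/96494 + (-341*(-9) + 353*547)) = √(-490981/96494 + (3069 + 193091)) = √(-490981/96494 + 196160) = √(18927772059/96494) = √1826416437061146/96494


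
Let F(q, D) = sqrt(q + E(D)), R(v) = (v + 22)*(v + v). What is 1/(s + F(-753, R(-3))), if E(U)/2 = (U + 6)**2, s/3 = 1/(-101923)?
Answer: 101923/78171941915722 + 51941489645*sqrt(903)/234515825747166 ≈ 0.0066556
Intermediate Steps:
s = -3/101923 (s = 3/(-101923) = 3*(-1/101923) = -3/101923 ≈ -2.9434e-5)
R(v) = 2*v*(22 + v) (R(v) = (22 + v)*(2*v) = 2*v*(22 + v))
E(U) = 2*(6 + U)**2 (E(U) = 2*(U + 6)**2 = 2*(6 + U)**2)
F(q, D) = sqrt(q + 2*(6 + D)**2)
1/(s + F(-753, R(-3))) = 1/(-3/101923 + sqrt(-753 + 2*(6 + 2*(-3)*(22 - 3))**2)) = 1/(-3/101923 + sqrt(-753 + 2*(6 + 2*(-3)*19)**2)) = 1/(-3/101923 + sqrt(-753 + 2*(6 - 114)**2)) = 1/(-3/101923 + sqrt(-753 + 2*(-108)**2)) = 1/(-3/101923 + sqrt(-753 + 2*11664)) = 1/(-3/101923 + sqrt(-753 + 23328)) = 1/(-3/101923 + sqrt(22575)) = 1/(-3/101923 + 5*sqrt(903))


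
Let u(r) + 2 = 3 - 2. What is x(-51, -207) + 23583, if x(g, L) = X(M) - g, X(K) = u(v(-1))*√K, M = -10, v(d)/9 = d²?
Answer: 23634 - I*√10 ≈ 23634.0 - 3.1623*I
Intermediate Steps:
v(d) = 9*d²
u(r) = -1 (u(r) = -2 + (3 - 2) = -2 + 1 = -1)
X(K) = -√K
x(g, L) = -g - I*√10 (x(g, L) = -√(-10) - g = -I*√10 - g = -g - I*√10)
x(-51, -207) + 23583 = (-1*(-51) - I*√10) + 23583 = (51 - I*√10) + 23583 = 23634 - I*√10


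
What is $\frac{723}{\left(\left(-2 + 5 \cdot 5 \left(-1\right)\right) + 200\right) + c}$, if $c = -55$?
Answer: $\frac{723}{118} \approx 6.1271$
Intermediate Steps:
$\frac{723}{\left(\left(-2 + 5 \cdot 5 \left(-1\right)\right) + 200\right) + c} = \frac{723}{\left(\left(-2 + 5 \cdot 5 \left(-1\right)\right) + 200\right) - 55} = \frac{723}{\left(\left(-2 + 25 \left(-1\right)\right) + 200\right) - 55} = \frac{723}{\left(\left(-2 - 25\right) + 200\right) - 55} = \frac{723}{\left(-27 + 200\right) - 55} = \frac{723}{173 - 55} = \frac{723}{118}$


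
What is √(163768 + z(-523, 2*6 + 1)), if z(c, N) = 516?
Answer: 2*√41071 ≈ 405.32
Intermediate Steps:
√(163768 + z(-523, 2*6 + 1)) = √(163768 + 516) = √164284 = 2*√41071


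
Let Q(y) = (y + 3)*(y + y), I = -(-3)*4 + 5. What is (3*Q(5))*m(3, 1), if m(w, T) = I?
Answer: 4080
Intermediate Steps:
I = 17 (I = -1*(-12) + 5 = 12 + 5 = 17)
Q(y) = 2*y*(3 + y) (Q(y) = (3 + y)*(2*y) = 2*y*(3 + y))
m(w, T) = 17
(3*Q(5))*m(3, 1) = (3*(2*5*(3 + 5)))*17 = (3*(2*5*8))*17 = (3*80)*17 = 240*17 = 4080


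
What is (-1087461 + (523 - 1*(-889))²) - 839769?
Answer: 66514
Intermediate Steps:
(-1087461 + (523 - 1*(-889))²) - 839769 = (-1087461 + (523 + 889)²) - 839769 = (-1087461 + 1412²) - 839769 = (-1087461 + 1993744) - 839769 = 906283 - 839769 = 66514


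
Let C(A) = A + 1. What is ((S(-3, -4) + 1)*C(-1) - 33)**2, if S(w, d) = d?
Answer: 1089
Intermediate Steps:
C(A) = 1 + A
((S(-3, -4) + 1)*C(-1) - 33)**2 = ((-4 + 1)*(1 - 1) - 33)**2 = (-3*0 - 33)**2 = (0 - 33)**2 = (-33)**2 = 1089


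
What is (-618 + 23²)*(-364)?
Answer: 32396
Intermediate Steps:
(-618 + 23²)*(-364) = (-618 + 529)*(-364) = -89*(-364) = 32396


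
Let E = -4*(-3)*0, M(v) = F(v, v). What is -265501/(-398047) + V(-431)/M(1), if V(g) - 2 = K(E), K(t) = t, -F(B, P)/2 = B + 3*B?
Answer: 663957/1592188 ≈ 0.41701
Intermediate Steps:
F(B, P) = -8*B (F(B, P) = -2*(B + 3*B) = -8*B)
M(v) = -8*v
E = 0 (E = 12*0 = 0)
V(g) = 2 (V(g) = 2 + 0 = 2)
-265501/(-398047) + V(-431)/M(1) = -265501/(-398047) + 2/((-8*1)) = -265501*(-1/398047) + 2/(-8) = 265501/398047 + 2*(-⅛) = 265501/398047 - ¼ = 663957/1592188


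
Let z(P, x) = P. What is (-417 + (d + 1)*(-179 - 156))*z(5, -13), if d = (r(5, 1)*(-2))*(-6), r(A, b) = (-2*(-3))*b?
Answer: -124360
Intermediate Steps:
r(A, b) = 6*b
d = 72 (d = ((6*1)*(-2))*(-6) = (6*(-2))*(-6) = -12*(-6) = 72)
(-417 + (d + 1)*(-179 - 156))*z(5, -13) = (-417 + (72 + 1)*(-179 - 156))*5 = (-417 + 73*(-335))*5 = (-417 - 24455)*5 = -24872*5 = -124360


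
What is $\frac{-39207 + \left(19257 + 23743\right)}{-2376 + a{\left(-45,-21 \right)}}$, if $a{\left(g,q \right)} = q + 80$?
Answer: $- \frac{3793}{2317} \approx -1.637$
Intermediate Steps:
$a{\left(g,q \right)} = 80 + q$
$\frac{-39207 + \left(19257 + 23743\right)}{-2376 + a{\left(-45,-21 \right)}} = \frac{-39207 + \left(19257 + 23743\right)}{-2376 + \left(80 - 21\right)} = \frac{-39207 + 43000}{-2376 + 59} = \frac{3793}{-2317} = 3793 \left(- \frac{1}{2317}\right) = - \frac{3793}{2317}$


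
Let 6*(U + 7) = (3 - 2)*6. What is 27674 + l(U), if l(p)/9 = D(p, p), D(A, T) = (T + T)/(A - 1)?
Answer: 193826/7 ≈ 27689.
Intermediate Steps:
U = -6 (U = -7 + ((3 - 2)*6)/6 = -7 + (1*6)/6 = -7 + (⅙)*6 = -7 + 1 = -6)
D(A, T) = 2*T/(-1 + A) (D(A, T) = (2*T)/(-1 + A) = 2*T/(-1 + A))
l(p) = 18*p/(-1 + p) (l(p) = 9*(2*p/(-1 + p)) = 18*p/(-1 + p))
27674 + l(U) = 27674 + 18*(-6)/(-1 - 6) = 27674 + 18*(-6)/(-7) = 27674 + 18*(-6)*(-⅐) = 27674 + 108/7 = 193826/7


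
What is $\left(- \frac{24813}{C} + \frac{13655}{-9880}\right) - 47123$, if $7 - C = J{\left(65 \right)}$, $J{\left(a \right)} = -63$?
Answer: $- \frac{3283637509}{69160} \approx -47479.0$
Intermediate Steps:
$C = 70$ ($C = 7 - -63 = 7 + 63 = 70$)
$\left(- \frac{24813}{C} + \frac{13655}{-9880}\right) - 47123 = \left(- \frac{24813}{70} + \frac{13655}{-9880}\right) - 47123 = \left(\left(-24813\right) \frac{1}{70} + 13655 \left(- \frac{1}{9880}\right)\right) - 47123 = \left(- \frac{24813}{70} - \frac{2731}{1976}\right) - 47123 = - \frac{24610829}{69160} - 47123 = - \frac{3283637509}{69160}$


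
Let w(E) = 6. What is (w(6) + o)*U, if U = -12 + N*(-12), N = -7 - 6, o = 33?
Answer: 5616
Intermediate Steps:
N = -13
U = 144 (U = -12 - 13*(-12) = -12 + 156 = 144)
(w(6) + o)*U = (6 + 33)*144 = 39*144 = 5616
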